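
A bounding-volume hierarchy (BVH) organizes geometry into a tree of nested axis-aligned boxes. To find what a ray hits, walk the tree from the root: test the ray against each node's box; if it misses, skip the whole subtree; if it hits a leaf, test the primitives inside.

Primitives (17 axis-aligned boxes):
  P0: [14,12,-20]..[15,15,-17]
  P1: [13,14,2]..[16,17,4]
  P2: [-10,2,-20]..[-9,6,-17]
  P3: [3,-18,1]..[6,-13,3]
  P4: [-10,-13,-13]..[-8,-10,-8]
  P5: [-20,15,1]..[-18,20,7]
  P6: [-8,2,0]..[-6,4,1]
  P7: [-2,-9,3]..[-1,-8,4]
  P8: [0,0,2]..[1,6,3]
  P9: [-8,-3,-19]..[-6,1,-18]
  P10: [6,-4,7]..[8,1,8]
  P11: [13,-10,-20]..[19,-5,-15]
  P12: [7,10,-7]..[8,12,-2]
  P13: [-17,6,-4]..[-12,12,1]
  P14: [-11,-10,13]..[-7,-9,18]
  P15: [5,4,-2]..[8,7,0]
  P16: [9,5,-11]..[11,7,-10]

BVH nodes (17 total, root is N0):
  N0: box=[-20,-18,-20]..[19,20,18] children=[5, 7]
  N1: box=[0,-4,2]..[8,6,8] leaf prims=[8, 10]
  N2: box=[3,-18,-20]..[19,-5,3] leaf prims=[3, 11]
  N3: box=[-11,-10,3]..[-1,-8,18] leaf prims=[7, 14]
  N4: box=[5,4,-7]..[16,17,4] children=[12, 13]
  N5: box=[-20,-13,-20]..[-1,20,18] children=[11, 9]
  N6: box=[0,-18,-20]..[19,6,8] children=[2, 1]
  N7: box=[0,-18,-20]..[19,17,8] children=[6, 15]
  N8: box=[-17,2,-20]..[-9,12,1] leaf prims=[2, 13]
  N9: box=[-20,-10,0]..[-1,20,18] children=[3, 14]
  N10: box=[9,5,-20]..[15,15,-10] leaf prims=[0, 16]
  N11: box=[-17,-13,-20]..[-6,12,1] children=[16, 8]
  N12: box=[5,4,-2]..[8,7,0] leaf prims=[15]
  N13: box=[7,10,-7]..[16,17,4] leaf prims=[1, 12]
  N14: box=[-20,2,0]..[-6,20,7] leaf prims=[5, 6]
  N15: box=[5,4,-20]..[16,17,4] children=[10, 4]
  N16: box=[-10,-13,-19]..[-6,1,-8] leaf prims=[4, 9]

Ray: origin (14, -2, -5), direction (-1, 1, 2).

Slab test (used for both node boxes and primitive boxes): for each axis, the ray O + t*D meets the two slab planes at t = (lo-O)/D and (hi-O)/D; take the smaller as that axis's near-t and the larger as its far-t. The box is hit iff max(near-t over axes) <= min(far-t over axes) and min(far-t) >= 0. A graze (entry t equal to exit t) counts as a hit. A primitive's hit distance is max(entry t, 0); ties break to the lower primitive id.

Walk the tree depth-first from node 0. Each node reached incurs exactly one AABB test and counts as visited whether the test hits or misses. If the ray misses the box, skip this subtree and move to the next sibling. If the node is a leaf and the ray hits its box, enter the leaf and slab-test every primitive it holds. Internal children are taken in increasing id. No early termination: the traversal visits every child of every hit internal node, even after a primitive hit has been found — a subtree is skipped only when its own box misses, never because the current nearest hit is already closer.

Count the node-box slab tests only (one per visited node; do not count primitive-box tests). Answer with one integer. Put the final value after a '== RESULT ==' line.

Walk:
N0 x:[-5,34] y:[-16,22] z:[-15/2,23/2] -> hit [-5,23/2], descend [5, 7]
  N5 x:[15,34] y:[-11,22] z:[-15/2,23/2] -> miss, prune
  N7 x:[-5,14] y:[-16,19] z:[-15/2,13/2] -> hit [-5,13/2], descend [6, 15]
    N6 x:[-5,14] y:[-16,8] z:[-15/2,13/2] -> hit [-5,13/2], descend [1, 2]
      N1 x:[6,14] y:[-2,8] z:[7/2,13/2] -> hit [6,13/2] leaf, test {P8(miss), P10(miss)}
      N2 x:[-5,11] y:[-16,-3] z:[-15/2,4] -> miss, prune
    N15 x:[-2,9] y:[6,19] z:[-15/2,9/2] -> miss, prune

order=[0, 5, 7, 6, 1, 2, 15]  |boxes|=7  |leaves|=1  hit=miss

== RESULT ==
7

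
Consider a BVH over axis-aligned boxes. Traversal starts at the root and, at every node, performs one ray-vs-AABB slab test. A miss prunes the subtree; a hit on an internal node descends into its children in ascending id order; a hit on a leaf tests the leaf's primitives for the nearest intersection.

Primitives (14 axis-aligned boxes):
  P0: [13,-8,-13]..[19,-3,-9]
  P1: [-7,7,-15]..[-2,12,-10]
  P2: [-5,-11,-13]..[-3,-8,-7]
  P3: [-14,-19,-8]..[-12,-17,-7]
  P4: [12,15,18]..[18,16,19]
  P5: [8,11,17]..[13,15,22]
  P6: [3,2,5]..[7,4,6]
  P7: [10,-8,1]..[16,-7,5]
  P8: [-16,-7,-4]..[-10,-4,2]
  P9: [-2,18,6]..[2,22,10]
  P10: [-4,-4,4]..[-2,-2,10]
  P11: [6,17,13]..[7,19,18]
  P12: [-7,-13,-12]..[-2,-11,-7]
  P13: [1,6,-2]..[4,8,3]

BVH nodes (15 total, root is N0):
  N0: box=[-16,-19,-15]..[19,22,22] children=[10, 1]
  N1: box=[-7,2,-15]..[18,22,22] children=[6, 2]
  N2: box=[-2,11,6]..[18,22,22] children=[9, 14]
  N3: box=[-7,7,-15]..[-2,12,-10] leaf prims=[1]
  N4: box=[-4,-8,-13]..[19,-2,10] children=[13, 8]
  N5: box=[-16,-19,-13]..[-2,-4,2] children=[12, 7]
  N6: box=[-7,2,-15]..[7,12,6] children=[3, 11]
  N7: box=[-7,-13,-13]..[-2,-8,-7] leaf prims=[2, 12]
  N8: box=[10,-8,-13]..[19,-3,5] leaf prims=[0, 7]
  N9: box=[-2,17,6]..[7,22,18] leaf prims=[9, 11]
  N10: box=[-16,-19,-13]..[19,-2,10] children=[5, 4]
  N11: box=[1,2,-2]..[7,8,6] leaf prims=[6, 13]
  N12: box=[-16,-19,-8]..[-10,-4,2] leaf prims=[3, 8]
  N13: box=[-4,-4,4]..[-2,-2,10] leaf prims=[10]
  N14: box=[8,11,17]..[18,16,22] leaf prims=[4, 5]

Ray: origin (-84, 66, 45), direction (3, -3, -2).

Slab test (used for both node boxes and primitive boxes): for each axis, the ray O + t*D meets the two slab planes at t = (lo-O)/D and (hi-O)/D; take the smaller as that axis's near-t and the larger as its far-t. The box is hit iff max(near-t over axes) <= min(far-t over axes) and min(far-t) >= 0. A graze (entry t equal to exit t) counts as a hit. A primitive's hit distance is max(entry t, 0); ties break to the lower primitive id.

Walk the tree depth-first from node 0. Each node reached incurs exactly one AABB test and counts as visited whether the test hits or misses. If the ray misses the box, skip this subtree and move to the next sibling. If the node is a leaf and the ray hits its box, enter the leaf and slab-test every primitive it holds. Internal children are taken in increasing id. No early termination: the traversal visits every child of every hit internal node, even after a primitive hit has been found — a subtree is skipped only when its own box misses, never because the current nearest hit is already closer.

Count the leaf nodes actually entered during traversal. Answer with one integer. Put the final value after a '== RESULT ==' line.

Walk:
N0 x:[68/3,103/3] y:[44/3,85/3] z:[23/2,30] -> hit [68/3,85/3], descend [1, 10]
  N1 x:[77/3,34] y:[44/3,64/3] z:[23/2,30] -> miss, prune
  N10 x:[68/3,103/3] y:[68/3,85/3] z:[35/2,29] -> hit [68/3,85/3], descend [4, 5]
    N4 x:[80/3,103/3] y:[68/3,74/3] z:[35/2,29] -> miss, prune
    N5 x:[68/3,82/3] y:[70/3,85/3] z:[43/2,29] -> hit [70/3,82/3], descend [7, 12]
      N7 x:[77/3,82/3] y:[74/3,79/3] z:[26,29] -> hit [26,79/3] leaf, test {P2(miss), P12@t=26}
      N12 x:[68/3,74/3] y:[70/3,85/3] z:[43/2,53/2] -> hit [70/3,74/3] leaf, test {P3(miss), P8@t=70/3}

Visited [0, 1, 10, 4, 5, 7, 12]. Tests: 7 box, 2 leaf. Nearest: P8.

== RESULT ==
2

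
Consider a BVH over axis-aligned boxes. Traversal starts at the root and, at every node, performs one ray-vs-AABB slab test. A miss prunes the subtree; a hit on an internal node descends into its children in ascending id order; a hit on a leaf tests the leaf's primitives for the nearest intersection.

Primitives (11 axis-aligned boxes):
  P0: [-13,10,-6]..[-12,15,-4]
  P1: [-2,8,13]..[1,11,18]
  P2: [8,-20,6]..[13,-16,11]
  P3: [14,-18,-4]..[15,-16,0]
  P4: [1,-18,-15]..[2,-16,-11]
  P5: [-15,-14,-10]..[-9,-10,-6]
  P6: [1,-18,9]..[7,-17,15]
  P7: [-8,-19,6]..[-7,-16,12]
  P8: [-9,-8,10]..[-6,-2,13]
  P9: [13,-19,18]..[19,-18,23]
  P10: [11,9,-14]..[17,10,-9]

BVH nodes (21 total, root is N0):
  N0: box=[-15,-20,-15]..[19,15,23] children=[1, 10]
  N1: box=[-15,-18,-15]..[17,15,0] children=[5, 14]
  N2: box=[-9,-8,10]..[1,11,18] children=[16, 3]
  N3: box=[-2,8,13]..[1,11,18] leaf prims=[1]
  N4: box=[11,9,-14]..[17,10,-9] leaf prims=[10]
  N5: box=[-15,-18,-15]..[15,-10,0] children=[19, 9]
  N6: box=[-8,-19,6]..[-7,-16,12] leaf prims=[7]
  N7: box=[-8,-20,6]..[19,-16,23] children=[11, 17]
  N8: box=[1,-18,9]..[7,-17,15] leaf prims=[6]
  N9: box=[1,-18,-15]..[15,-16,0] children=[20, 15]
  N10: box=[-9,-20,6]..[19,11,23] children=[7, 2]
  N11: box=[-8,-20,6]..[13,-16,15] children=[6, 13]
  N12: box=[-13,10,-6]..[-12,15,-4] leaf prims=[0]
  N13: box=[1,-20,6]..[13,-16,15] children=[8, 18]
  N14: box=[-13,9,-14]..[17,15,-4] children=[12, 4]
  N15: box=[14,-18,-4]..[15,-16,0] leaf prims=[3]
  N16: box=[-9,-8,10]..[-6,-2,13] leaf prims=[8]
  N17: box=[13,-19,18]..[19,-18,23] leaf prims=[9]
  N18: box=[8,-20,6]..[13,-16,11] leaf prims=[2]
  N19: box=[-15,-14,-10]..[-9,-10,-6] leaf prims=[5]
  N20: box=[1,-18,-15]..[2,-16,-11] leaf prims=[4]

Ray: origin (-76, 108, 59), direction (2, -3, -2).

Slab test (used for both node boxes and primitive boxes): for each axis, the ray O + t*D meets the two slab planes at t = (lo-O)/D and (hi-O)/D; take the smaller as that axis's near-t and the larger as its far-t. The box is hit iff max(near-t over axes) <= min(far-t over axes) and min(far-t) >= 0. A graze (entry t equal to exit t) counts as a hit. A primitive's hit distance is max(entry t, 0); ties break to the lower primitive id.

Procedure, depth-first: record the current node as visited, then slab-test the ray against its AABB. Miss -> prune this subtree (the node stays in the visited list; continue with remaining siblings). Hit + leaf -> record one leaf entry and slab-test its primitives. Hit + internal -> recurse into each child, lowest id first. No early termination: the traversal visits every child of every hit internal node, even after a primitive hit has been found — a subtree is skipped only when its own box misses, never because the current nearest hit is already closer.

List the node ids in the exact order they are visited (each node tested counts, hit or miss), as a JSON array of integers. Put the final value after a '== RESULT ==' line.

Trace the traversal:
N0 x:[61/2,95/2] y:[31,128/3] z:[18,37] -> hit [31,37], descend [1, 10]
  N1 x:[61/2,93/2] y:[31,42] z:[59/2,37] -> hit [31,37], descend [5, 14]
    N5 x:[61/2,91/2] y:[118/3,42] z:[59/2,37] -> miss, prune
    N14 x:[63/2,93/2] y:[31,33] z:[63/2,73/2] -> hit [63/2,33], descend [4, 12]
      N4 x:[87/2,93/2] y:[98/3,33] z:[34,73/2] -> miss, prune
      N12 x:[63/2,32] y:[31,98/3] z:[63/2,65/2] -> hit [63/2,32] leaf, test {P0@t=63/2}
  N10 x:[67/2,95/2] y:[97/3,128/3] z:[18,53/2] -> miss, prune

order=[0, 1, 5, 14, 4, 12, 10]  |boxes|=7  |leaves|=1  hit=P0

== RESULT ==
[0, 1, 5, 14, 4, 12, 10]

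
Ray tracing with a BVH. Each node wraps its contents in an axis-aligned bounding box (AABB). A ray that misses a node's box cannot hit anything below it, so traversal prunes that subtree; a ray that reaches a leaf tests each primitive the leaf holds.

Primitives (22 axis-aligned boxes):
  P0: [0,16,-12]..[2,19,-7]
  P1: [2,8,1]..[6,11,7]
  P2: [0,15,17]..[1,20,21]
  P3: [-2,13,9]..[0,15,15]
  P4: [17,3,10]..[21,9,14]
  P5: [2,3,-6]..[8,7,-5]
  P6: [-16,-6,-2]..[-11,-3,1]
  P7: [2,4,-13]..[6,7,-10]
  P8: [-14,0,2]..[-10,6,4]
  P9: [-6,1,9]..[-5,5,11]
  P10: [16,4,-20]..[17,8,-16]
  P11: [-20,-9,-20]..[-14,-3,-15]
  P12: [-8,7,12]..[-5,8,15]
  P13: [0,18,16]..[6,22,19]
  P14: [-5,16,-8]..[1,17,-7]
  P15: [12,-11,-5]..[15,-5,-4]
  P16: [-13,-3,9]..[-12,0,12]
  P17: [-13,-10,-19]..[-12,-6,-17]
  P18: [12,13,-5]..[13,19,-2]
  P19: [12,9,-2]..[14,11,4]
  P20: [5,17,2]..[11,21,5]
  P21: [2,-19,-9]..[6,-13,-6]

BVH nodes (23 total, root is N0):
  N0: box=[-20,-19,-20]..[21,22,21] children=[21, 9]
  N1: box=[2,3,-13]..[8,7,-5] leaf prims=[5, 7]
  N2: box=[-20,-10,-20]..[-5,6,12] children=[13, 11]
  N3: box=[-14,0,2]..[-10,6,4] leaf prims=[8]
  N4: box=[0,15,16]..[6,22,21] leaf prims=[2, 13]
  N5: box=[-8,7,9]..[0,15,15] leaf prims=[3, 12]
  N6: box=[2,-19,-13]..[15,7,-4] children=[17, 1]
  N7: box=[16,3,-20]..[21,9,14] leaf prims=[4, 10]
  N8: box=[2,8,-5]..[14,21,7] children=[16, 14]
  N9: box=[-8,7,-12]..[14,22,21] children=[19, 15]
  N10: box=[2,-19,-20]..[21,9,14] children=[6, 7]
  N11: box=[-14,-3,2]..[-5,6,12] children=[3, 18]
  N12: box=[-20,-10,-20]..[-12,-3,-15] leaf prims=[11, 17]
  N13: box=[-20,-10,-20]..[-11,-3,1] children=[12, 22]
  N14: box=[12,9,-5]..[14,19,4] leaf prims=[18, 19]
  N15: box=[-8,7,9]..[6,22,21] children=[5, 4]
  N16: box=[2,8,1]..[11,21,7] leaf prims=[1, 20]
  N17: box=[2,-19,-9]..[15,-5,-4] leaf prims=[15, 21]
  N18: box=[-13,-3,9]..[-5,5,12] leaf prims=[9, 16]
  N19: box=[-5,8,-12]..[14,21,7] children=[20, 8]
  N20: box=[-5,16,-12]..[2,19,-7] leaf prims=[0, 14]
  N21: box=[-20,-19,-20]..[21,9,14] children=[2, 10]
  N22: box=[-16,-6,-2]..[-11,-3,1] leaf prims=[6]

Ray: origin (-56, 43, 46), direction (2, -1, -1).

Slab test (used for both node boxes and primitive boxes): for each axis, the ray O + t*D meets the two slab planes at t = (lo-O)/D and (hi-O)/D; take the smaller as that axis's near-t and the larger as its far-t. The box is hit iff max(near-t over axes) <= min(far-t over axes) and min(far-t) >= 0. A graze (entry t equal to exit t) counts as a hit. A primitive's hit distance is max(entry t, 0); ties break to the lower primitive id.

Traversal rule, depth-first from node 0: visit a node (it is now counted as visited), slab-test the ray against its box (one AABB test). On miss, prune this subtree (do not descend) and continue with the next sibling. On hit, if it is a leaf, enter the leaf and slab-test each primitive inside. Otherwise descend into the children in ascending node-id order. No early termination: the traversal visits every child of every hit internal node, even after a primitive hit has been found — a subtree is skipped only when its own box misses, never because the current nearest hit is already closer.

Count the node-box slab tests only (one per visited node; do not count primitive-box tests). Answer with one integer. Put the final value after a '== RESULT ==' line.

Traverse from the root:
N0 x:[18,77/2] y:[21,62] z:[25,66] -> hit [25,77/2], descend [9, 21]
  N9 x:[24,35] y:[21,36] z:[25,58] -> hit [25,35], descend [15, 19]
    N15 x:[24,31] y:[21,36] z:[25,37] -> hit [25,31], descend [4, 5]
      N4 x:[28,31] y:[21,28] z:[25,30] -> hit [28,28] leaf, test {P2@t=28, P13(miss)}
      N5 x:[24,28] y:[28,36] z:[31,37] -> miss, prune
    N19 x:[51/2,35] y:[22,35] z:[39,58] -> miss, prune
  N21 x:[18,77/2] y:[34,62] z:[32,66] -> hit [34,77/2], descend [2, 10]
    N2 x:[18,51/2] y:[37,53] z:[34,66] -> miss, prune
    N10 x:[29,77/2] y:[34,62] z:[32,66] -> hit [34,77/2], descend [6, 7]
      N6 x:[29,71/2] y:[36,62] z:[50,59] -> miss, prune
      N7 x:[36,77/2] y:[34,40] z:[32,66] -> hit [36,77/2] leaf, test {P4(miss), P10(miss)}

Visited [0, 9, 15, 4, 5, 19, 21, 2, 10, 6, 7]. Tests: 11 box, 2 leaf. Nearest: P2.

== RESULT ==
11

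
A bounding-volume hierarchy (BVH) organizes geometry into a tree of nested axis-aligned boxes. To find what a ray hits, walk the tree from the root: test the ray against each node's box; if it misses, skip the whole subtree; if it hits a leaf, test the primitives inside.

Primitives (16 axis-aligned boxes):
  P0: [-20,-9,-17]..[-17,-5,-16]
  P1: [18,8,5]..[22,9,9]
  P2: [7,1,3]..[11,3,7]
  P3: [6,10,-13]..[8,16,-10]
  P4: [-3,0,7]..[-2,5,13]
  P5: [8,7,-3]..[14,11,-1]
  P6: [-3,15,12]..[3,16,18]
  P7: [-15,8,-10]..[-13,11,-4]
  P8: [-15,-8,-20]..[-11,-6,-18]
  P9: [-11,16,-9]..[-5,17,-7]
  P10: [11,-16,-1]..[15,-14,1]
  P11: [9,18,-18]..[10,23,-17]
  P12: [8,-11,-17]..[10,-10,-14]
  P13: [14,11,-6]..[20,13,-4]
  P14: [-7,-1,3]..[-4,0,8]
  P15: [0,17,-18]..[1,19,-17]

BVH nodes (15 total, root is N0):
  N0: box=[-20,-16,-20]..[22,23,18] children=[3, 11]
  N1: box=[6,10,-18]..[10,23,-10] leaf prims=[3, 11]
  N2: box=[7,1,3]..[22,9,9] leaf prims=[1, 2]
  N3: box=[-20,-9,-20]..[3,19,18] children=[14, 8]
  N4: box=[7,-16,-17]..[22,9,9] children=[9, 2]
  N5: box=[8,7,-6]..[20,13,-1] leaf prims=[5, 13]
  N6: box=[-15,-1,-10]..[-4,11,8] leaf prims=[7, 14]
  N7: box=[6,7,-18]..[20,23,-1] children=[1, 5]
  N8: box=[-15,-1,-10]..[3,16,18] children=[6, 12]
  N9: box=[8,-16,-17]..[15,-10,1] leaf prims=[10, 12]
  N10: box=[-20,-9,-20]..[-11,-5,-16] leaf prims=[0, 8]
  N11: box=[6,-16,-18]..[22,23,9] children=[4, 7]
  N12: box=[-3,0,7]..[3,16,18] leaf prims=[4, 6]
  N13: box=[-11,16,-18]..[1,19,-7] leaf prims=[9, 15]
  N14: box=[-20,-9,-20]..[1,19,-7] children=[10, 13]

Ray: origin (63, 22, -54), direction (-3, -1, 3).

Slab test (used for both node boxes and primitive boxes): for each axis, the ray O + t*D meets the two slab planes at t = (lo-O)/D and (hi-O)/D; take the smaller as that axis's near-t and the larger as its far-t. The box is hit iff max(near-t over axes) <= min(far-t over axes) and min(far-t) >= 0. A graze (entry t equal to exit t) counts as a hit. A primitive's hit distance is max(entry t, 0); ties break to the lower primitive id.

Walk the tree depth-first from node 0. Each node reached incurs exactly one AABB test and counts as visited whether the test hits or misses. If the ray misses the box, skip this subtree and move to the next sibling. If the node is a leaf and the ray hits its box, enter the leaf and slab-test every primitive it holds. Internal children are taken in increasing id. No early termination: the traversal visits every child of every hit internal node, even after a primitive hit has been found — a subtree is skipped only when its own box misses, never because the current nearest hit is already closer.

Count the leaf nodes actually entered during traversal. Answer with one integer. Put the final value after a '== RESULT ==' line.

Trace the traversal:
N0 x:[41/3,83/3] y:[-1,38] z:[34/3,24] -> hit [41/3,24], descend [3, 11]
  N3 x:[20,83/3] y:[3,31] z:[34/3,24] -> hit [20,24], descend [8, 14]
    N8 x:[20,26] y:[6,23] z:[44/3,24] -> hit [20,23], descend [6, 12]
      N6 x:[67/3,26] y:[11,23] z:[44/3,62/3] -> miss, prune
      N12 x:[20,22] y:[6,22] z:[61/3,24] -> hit [61/3,22] leaf, test {P4@t=65/3, P6(miss)}
    N14 x:[62/3,83/3] y:[3,31] z:[34/3,47/3] -> miss, prune
  N11 x:[41/3,19] y:[-1,38] z:[12,21] -> hit [41/3,19], descend [4, 7]
    N4 x:[41/3,56/3] y:[13,38] z:[37/3,21] -> hit [41/3,56/3], descend [2, 9]
      N2 x:[41/3,56/3] y:[13,21] z:[19,21] -> miss, prune
      N9 x:[16,55/3] y:[32,38] z:[37/3,55/3] -> miss, prune
    N7 x:[43/3,19] y:[-1,15] z:[12,53/3] -> hit [43/3,15], descend [1, 5]
      N1 x:[53/3,19] y:[-1,12] z:[12,44/3] -> miss, prune
      N5 x:[43/3,55/3] y:[9,15] z:[16,53/3] -> miss, prune

Summary -> nodes [0, 3, 8, 6, 12, 14, 11, 4, 2, 9, 7, 1, 5]; box-tests=13; leaf-entries=1; first=P4

== RESULT ==
1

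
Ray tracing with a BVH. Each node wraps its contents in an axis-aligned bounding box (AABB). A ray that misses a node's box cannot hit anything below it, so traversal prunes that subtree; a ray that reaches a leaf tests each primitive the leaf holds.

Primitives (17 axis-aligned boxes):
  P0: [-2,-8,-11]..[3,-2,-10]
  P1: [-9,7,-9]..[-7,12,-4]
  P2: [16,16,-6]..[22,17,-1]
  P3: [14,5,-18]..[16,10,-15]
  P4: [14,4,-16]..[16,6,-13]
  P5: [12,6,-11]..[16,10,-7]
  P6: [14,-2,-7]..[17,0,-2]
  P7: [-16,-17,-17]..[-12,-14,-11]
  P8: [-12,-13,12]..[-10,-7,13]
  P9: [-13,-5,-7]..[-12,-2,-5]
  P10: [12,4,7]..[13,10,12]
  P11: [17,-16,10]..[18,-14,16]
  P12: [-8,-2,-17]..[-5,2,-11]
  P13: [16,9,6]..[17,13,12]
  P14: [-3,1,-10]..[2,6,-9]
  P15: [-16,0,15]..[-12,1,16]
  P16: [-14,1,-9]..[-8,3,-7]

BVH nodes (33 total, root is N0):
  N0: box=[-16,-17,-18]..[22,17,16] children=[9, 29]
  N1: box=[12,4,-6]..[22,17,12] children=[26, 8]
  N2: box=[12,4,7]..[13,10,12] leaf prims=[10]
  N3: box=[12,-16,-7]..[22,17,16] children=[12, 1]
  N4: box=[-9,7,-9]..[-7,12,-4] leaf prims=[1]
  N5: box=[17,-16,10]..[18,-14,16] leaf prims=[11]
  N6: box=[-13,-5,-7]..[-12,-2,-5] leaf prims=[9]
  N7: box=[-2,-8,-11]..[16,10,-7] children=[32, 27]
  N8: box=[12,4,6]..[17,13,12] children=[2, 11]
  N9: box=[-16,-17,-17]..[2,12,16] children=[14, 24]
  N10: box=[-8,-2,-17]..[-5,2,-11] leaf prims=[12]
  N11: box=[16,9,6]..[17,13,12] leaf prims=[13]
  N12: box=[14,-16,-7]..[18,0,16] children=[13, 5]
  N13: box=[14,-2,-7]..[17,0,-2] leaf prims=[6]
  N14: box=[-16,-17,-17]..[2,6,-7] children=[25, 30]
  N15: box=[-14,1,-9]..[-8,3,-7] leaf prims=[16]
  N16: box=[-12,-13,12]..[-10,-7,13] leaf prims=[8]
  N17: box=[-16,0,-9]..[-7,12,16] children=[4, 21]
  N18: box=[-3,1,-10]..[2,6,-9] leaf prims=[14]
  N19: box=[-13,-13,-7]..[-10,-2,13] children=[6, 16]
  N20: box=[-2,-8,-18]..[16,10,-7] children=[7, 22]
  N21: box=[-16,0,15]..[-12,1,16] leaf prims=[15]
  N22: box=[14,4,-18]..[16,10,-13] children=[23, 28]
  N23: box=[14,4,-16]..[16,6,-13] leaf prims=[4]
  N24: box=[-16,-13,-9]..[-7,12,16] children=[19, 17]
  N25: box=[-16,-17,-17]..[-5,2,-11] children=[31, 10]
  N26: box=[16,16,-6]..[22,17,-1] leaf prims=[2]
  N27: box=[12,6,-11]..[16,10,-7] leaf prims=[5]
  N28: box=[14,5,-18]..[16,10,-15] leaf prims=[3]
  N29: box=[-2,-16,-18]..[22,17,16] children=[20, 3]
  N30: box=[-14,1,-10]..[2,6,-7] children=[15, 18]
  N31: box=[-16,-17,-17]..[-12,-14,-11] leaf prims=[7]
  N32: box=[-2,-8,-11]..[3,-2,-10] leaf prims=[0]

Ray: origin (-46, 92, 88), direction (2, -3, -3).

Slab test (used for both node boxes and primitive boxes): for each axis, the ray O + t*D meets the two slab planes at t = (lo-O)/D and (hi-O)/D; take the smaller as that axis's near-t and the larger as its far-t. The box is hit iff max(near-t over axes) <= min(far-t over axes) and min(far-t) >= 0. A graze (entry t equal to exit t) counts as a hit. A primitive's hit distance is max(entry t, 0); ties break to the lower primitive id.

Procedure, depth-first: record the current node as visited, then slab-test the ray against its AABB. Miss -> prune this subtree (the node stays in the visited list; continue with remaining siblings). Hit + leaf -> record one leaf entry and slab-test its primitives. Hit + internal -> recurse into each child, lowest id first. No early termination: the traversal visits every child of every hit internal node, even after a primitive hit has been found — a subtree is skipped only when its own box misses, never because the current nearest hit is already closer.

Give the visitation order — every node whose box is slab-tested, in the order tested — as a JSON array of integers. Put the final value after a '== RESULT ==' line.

Walk:
N0 x:[15,34] y:[25,109/3] z:[24,106/3] -> hit [25,34], descend [9, 29]
  N9 x:[15,24] y:[80/3,109/3] z:[24,35] -> miss, prune
  N29 x:[22,34] y:[25,36] z:[24,106/3] -> hit [25,34], descend [3, 20]
    N3 x:[29,34] y:[25,36] z:[24,95/3] -> hit [29,95/3], descend [1, 12]
      N1 x:[29,34] y:[25,88/3] z:[76/3,94/3] -> hit [29,88/3], descend [8, 26]
        N8 x:[29,63/2] y:[79/3,88/3] z:[76/3,82/3] -> miss, prune
        N26 x:[31,34] y:[25,76/3] z:[89/3,94/3] -> miss, prune
      N12 x:[30,32] y:[92/3,36] z:[24,95/3] -> hit [92/3,95/3], descend [5, 13]
        N5 x:[63/2,32] y:[106/3,36] z:[24,26] -> miss, prune
        N13 x:[30,63/2] y:[92/3,94/3] z:[30,95/3] -> hit [92/3,94/3] leaf, test {P6@t=92/3}
    N20 x:[22,31] y:[82/3,100/3] z:[95/3,106/3] -> miss, prune

Visited [0, 9, 29, 3, 1, 8, 26, 12, 5, 13, 20]. Tests: 11 box, 1 leaf. Nearest: P6.

== RESULT ==
[0, 9, 29, 3, 1, 8, 26, 12, 5, 13, 20]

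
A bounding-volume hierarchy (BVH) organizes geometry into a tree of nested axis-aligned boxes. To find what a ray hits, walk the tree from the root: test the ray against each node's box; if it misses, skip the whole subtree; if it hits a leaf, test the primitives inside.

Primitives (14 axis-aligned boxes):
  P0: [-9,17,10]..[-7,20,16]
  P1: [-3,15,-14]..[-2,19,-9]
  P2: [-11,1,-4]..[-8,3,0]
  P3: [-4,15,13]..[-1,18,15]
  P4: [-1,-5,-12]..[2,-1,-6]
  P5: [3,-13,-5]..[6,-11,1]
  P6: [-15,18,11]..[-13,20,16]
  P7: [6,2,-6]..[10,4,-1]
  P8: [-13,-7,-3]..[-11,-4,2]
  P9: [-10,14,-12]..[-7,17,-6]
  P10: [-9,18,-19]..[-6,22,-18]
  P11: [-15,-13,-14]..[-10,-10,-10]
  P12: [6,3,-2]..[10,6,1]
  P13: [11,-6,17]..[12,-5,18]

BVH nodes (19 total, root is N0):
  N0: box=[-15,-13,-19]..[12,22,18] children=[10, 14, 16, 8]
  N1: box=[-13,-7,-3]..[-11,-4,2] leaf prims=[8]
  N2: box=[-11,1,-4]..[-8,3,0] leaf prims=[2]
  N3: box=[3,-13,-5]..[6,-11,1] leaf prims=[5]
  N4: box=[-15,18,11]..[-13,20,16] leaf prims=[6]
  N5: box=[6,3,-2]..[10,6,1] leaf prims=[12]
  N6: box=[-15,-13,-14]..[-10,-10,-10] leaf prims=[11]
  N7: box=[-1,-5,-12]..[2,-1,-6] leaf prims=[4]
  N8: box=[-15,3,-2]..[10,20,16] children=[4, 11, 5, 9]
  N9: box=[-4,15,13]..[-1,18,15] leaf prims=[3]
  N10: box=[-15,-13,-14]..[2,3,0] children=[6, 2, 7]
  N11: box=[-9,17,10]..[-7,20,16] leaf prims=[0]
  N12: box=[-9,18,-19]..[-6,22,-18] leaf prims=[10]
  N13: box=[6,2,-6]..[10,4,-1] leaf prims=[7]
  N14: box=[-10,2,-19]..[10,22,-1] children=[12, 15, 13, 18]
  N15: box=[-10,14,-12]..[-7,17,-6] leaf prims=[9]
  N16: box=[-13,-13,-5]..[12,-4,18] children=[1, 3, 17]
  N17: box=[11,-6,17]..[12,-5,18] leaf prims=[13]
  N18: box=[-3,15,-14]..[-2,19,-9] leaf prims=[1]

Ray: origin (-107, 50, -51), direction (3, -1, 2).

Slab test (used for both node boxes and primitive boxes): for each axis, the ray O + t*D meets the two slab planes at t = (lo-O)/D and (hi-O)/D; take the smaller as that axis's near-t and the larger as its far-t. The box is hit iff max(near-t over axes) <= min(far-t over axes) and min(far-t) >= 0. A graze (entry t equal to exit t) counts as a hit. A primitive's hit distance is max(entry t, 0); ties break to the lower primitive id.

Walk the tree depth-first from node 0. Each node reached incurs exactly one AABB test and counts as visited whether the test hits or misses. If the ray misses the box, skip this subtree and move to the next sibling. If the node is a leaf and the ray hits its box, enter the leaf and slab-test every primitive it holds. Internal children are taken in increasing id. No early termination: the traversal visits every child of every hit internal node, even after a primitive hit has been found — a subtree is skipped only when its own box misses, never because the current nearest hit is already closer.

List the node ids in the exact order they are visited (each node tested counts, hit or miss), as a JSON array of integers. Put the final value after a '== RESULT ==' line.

Traverse from the root:
N0 x:[92/3,119/3] y:[28,63] z:[16,69/2] -> hit [92/3,69/2], descend [8, 10, 14, 16]
  N8 x:[92/3,39] y:[30,47] z:[49/2,67/2] -> hit [92/3,67/2], descend [4, 5, 9, 11]
    N4 x:[92/3,94/3] y:[30,32] z:[31,67/2] -> hit [31,94/3] leaf, test {P6@t=31}
    N5 x:[113/3,39] y:[44,47] z:[49/2,26] -> miss, prune
    N9 x:[103/3,106/3] y:[32,35] z:[32,33] -> miss, prune
    N11 x:[98/3,100/3] y:[30,33] z:[61/2,67/2] -> hit [98/3,33] leaf, test {P0@t=98/3}
  N10 x:[92/3,109/3] y:[47,63] z:[37/2,51/2] -> miss, prune
  N14 x:[97/3,39] y:[28,48] z:[16,25] -> miss, prune
  N16 x:[94/3,119/3] y:[54,63] z:[23,69/2] -> miss, prune

Visited [0, 8, 4, 5, 9, 11, 10, 14, 16]. Tests: 9 box, 2 leaf. Nearest: P6.

== RESULT ==
[0, 8, 4, 5, 9, 11, 10, 14, 16]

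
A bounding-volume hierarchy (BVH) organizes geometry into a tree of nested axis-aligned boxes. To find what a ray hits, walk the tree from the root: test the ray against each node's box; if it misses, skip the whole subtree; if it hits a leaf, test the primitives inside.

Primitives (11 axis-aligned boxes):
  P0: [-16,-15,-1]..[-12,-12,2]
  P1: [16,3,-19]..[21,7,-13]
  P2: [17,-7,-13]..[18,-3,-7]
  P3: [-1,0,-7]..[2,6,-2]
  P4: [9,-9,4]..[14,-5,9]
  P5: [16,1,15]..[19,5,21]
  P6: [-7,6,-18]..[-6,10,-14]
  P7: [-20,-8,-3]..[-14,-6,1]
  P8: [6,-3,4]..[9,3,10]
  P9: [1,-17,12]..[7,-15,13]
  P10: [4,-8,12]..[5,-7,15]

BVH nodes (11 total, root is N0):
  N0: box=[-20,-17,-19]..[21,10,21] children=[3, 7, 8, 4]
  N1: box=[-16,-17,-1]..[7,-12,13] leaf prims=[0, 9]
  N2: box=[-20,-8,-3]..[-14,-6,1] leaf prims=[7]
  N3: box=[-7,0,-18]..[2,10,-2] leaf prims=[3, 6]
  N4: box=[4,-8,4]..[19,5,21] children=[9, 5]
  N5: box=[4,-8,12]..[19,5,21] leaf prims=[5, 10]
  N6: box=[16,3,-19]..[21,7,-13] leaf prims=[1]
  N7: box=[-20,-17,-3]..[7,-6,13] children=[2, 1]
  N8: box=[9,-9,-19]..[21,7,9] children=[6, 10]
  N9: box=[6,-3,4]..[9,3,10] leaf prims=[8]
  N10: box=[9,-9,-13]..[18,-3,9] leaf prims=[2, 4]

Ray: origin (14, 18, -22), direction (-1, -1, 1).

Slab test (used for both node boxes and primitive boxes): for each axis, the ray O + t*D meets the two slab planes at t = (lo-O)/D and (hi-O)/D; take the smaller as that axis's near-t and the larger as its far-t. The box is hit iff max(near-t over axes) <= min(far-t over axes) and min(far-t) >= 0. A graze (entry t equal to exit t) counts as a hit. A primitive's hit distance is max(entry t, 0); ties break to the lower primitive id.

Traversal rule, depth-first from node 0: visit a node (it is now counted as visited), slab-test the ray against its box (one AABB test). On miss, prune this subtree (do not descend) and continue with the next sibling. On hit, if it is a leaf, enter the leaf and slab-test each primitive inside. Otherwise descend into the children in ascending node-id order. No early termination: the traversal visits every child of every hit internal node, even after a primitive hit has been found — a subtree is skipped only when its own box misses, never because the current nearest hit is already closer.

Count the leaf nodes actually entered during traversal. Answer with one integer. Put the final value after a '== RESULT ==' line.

Walk:
N0 x:[-7,34] y:[8,35] z:[3,43] -> hit [8,34], descend [3, 4, 7, 8]
  N3 x:[12,21] y:[8,18] z:[4,20] -> hit [12,18] leaf, test {P3@t=15, P6(miss)}
  N4 x:[-5,10] y:[13,26] z:[26,43] -> miss, prune
  N7 x:[7,34] y:[24,35] z:[19,35] -> hit [24,34], descend [1, 2]
    N1 x:[7,30] y:[30,35] z:[21,35] -> hit [30,30] leaf, test {P0(miss), P9(miss)}
    N2 x:[28,34] y:[24,26] z:[19,23] -> miss, prune
  N8 x:[-7,5] y:[11,27] z:[3,31] -> miss, prune

Summary -> nodes [0, 3, 4, 7, 1, 2, 8]; box-tests=7; leaf-entries=2; first=P3

== RESULT ==
2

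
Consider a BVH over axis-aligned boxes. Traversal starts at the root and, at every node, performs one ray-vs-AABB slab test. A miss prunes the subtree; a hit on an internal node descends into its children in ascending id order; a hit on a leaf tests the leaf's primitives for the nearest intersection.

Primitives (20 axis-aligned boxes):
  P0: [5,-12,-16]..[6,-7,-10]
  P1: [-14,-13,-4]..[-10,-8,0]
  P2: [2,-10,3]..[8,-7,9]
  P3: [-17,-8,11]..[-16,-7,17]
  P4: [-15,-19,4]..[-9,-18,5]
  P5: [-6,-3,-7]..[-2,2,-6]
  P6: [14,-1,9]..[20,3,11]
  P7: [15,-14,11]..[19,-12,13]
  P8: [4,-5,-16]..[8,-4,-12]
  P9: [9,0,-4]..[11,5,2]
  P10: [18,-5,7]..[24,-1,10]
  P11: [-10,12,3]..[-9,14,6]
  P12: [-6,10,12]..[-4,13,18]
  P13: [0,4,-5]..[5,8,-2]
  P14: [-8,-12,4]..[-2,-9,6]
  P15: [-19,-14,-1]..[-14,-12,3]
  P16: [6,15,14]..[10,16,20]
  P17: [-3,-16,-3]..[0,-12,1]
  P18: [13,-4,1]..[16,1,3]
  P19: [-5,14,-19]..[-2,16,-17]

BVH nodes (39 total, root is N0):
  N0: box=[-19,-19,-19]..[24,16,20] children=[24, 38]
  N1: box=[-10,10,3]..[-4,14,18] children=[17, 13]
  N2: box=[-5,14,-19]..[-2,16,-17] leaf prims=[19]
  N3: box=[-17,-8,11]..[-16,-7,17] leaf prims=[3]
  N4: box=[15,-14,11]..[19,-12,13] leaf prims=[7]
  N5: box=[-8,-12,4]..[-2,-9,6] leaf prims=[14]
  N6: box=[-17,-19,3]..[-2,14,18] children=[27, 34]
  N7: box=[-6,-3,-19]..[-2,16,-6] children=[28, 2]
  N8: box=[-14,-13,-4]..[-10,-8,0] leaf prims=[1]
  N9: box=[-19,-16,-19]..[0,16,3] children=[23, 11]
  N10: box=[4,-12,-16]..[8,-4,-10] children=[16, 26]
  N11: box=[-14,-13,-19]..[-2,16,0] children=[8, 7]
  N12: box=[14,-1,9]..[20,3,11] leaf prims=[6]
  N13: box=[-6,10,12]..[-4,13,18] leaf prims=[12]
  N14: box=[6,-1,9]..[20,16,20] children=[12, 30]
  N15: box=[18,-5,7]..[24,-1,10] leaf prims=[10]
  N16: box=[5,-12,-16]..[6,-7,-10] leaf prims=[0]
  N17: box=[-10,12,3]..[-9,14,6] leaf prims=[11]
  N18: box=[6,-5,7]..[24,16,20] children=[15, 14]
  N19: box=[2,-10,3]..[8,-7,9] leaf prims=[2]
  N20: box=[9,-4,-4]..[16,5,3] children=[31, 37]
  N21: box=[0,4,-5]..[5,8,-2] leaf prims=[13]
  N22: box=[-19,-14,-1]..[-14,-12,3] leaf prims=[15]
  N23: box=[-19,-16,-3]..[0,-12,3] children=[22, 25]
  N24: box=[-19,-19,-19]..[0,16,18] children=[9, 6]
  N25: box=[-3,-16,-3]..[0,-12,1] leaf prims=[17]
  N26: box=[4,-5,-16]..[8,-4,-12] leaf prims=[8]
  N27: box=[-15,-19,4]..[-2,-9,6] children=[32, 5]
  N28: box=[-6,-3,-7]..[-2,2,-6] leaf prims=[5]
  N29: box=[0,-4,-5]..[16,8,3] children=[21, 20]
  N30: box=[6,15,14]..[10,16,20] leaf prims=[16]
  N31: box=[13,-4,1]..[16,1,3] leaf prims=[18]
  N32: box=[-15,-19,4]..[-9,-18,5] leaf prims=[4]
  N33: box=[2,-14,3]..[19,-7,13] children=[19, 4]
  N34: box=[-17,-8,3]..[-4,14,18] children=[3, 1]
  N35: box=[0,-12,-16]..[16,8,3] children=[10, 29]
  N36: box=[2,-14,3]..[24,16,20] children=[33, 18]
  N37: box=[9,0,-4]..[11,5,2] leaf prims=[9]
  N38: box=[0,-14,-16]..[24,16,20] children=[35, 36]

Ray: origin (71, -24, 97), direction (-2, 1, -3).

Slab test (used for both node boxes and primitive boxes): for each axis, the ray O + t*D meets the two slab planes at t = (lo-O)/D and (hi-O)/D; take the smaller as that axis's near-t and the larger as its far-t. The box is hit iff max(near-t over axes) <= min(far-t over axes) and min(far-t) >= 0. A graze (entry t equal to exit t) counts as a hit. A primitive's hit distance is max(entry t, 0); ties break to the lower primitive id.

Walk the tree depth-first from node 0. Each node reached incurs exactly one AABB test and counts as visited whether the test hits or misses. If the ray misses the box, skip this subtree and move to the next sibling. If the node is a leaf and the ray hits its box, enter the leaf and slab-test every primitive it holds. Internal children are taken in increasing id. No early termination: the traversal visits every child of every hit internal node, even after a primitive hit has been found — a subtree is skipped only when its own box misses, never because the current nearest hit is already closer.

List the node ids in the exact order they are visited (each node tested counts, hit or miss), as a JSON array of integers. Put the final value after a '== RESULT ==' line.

Trace the traversal:
N0 x:[47/2,45] y:[5,40] z:[77/3,116/3] -> hit [77/3,116/3], descend [24, 38]
  N24 x:[71/2,45] y:[5,40] z:[79/3,116/3] -> hit [71/2,116/3], descend [6, 9]
    N6 x:[73/2,44] y:[5,38] z:[79/3,94/3] -> miss, prune
    N9 x:[71/2,45] y:[8,40] z:[94/3,116/3] -> hit [71/2,116/3], descend [11, 23]
      N11 x:[73/2,85/2] y:[11,40] z:[97/3,116/3] -> hit [73/2,116/3], descend [7, 8]
        N7 x:[73/2,77/2] y:[21,40] z:[103/3,116/3] -> hit [73/2,77/2], descend [2, 28]
          N2 x:[73/2,38] y:[38,40] z:[38,116/3] -> hit [38,38] leaf, test {P19@t=38}
          N28 x:[73/2,77/2] y:[21,26] z:[103/3,104/3] -> miss, prune
        N8 x:[81/2,85/2] y:[11,16] z:[97/3,101/3] -> miss, prune
      N23 x:[71/2,45] y:[8,12] z:[94/3,100/3] -> miss, prune
  N38 x:[47/2,71/2] y:[10,40] z:[77/3,113/3] -> hit [77/3,71/2], descend [35, 36]
    N35 x:[55/2,71/2] y:[12,32] z:[94/3,113/3] -> hit [94/3,32], descend [10, 29]
      N10 x:[63/2,67/2] y:[12,20] z:[107/3,113/3] -> miss, prune
      N29 x:[55/2,71/2] y:[20,32] z:[94/3,34] -> hit [94/3,32], descend [20, 21]
        N20 x:[55/2,31] y:[20,29] z:[94/3,101/3] -> miss, prune
        N21 x:[33,71/2] y:[28,32] z:[33,34] -> miss, prune
    N36 x:[47/2,69/2] y:[10,40] z:[77/3,94/3] -> hit [77/3,94/3], descend [18, 33]
      N18 x:[47/2,65/2] y:[19,40] z:[77/3,30] -> hit [77/3,30], descend [14, 15]
        N14 x:[51/2,65/2] y:[23,40] z:[77/3,88/3] -> hit [77/3,88/3], descend [12, 30]
          N12 x:[51/2,57/2] y:[23,27] z:[86/3,88/3] -> miss, prune
          N30 x:[61/2,65/2] y:[39,40] z:[77/3,83/3] -> miss, prune
        N15 x:[47/2,53/2] y:[19,23] z:[29,30] -> miss, prune
      N33 x:[26,69/2] y:[10,17] z:[28,94/3] -> miss, prune

order=[0, 24, 6, 9, 11, 7, 2, 28, 8, 23, 38, 35, 10, 29, 20, 21, 36, 18, 14, 12, 30, 15, 33]  |boxes|=23  |leaves|=1  hit=P19

== RESULT ==
[0, 24, 6, 9, 11, 7, 2, 28, 8, 23, 38, 35, 10, 29, 20, 21, 36, 18, 14, 12, 30, 15, 33]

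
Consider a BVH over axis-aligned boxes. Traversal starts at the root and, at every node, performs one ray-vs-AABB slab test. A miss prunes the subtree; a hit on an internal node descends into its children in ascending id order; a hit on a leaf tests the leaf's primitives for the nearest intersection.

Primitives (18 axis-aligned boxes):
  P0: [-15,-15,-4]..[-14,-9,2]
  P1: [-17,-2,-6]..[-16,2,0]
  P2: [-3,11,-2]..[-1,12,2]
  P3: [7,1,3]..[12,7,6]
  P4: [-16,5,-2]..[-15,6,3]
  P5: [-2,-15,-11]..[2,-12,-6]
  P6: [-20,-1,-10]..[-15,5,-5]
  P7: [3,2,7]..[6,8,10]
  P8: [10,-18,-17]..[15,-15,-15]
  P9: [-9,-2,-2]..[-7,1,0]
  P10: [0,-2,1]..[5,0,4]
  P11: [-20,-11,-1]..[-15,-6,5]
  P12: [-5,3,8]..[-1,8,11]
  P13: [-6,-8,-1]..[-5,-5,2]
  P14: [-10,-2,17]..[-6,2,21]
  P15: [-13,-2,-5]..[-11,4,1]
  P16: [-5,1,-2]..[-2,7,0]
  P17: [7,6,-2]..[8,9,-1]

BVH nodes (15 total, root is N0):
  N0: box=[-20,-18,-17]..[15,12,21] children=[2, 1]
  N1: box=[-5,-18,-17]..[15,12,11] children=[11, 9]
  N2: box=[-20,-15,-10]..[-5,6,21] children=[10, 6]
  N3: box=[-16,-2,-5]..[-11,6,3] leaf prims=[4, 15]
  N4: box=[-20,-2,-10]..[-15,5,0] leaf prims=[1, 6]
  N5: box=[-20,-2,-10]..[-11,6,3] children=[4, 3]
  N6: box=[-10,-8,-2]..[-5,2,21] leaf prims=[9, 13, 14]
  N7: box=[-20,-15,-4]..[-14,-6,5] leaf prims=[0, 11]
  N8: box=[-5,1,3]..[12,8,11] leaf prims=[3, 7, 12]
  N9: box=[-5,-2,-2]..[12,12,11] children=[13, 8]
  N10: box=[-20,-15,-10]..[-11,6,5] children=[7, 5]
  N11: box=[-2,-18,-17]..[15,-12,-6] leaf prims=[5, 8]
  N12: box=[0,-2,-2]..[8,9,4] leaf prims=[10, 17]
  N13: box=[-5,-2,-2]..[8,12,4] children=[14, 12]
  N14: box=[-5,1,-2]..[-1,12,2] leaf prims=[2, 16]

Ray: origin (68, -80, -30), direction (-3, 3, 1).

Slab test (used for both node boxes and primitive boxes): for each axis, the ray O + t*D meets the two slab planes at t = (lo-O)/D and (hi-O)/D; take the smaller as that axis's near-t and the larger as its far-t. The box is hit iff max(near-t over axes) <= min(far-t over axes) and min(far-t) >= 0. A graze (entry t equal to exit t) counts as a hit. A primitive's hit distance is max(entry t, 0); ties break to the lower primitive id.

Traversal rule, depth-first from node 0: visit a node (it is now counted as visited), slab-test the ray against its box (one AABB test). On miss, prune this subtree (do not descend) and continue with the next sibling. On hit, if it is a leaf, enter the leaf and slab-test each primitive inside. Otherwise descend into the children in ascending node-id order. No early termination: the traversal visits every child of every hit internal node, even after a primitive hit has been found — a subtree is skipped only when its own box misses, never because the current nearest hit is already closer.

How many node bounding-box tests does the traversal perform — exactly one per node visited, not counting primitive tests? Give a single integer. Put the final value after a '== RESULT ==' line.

Traverse from the root:
N0 x:[53/3,88/3] y:[62/3,92/3] z:[13,51] -> hit [62/3,88/3], descend [1, 2]
  N1 x:[53/3,73/3] y:[62/3,92/3] z:[13,41] -> hit [62/3,73/3], descend [9, 11]
    N9 x:[56/3,73/3] y:[26,92/3] z:[28,41] -> miss, prune
    N11 x:[53/3,70/3] y:[62/3,68/3] z:[13,24] -> hit [62/3,68/3] leaf, test {P5@t=22, P8(miss)}
  N2 x:[73/3,88/3] y:[65/3,86/3] z:[20,51] -> hit [73/3,86/3], descend [6, 10]
    N6 x:[73/3,26] y:[24,82/3] z:[28,51] -> miss, prune
    N10 x:[79/3,88/3] y:[65/3,86/3] z:[20,35] -> hit [79/3,86/3], descend [5, 7]
      N5 x:[79/3,88/3] y:[26,86/3] z:[20,33] -> hit [79/3,86/3], descend [3, 4]
        N3 x:[79/3,28] y:[26,86/3] z:[25,33] -> hit [79/3,28] leaf, test {P4(miss), P15@t=79/3}
        N4 x:[83/3,88/3] y:[26,85/3] z:[20,30] -> hit [83/3,85/3] leaf, test {P1(miss), P6(miss)}
      N7 x:[82/3,88/3] y:[65/3,74/3] z:[26,35] -> miss, prune

Visited [0, 1, 9, 11, 2, 6, 10, 5, 3, 4, 7]. Tests: 11 box, 3 leaf. Nearest: P5.

== RESULT ==
11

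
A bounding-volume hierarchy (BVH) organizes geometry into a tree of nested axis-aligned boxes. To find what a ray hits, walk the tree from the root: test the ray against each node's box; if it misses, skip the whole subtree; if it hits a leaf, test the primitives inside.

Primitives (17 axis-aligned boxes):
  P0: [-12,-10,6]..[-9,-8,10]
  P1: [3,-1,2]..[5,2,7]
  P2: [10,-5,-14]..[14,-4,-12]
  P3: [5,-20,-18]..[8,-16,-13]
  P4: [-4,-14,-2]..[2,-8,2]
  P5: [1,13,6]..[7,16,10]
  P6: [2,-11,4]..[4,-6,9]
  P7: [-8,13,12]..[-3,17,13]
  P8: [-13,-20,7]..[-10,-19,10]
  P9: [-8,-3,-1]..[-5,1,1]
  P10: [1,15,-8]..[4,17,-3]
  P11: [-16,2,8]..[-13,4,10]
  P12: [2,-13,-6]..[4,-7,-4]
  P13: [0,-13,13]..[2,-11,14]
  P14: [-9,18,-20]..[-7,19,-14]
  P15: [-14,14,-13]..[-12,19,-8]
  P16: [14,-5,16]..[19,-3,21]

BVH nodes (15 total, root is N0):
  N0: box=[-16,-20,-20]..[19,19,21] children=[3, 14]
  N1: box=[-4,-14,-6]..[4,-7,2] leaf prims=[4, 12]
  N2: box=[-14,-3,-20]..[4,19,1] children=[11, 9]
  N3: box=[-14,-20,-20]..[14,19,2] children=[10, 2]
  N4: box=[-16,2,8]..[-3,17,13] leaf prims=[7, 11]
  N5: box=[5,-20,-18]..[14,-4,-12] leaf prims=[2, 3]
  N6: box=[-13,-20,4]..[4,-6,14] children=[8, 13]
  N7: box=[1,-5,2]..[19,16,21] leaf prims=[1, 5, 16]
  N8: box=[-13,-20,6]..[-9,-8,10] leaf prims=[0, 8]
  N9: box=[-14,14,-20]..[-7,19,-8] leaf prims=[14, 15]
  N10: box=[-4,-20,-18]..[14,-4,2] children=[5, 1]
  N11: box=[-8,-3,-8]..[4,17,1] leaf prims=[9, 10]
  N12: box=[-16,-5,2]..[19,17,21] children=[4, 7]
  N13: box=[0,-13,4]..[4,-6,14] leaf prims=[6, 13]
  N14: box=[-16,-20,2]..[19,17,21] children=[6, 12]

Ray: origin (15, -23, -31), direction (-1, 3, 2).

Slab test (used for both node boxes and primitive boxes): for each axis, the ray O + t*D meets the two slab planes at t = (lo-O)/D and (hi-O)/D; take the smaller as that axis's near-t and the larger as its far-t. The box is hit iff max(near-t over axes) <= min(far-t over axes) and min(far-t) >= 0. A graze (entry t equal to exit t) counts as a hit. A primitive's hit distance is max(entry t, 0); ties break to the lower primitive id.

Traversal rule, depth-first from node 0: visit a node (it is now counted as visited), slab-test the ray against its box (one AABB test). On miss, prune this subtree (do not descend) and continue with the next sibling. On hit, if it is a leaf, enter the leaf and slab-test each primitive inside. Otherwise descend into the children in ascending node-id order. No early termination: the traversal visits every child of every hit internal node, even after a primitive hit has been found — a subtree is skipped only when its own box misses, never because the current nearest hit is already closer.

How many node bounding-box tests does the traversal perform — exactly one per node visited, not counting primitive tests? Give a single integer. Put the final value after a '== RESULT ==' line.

Walk:
N0 x:[-4,31] y:[1,14] z:[11/2,26] -> hit [11/2,14], descend [3, 14]
  N3 x:[1,29] y:[1,14] z:[11/2,33/2] -> hit [11/2,14], descend [2, 10]
    N2 x:[11,29] y:[20/3,14] z:[11/2,16] -> hit [11,14], descend [9, 11]
      N9 x:[22,29] y:[37/3,14] z:[11/2,23/2] -> miss, prune
      N11 x:[11,23] y:[20/3,40/3] z:[23/2,16] -> hit [23/2,40/3] leaf, test {P9(miss), P10@t=38/3}
    N10 x:[1,19] y:[1,19/3] z:[13/2,33/2] -> miss, prune
  N14 x:[-4,31] y:[1,40/3] z:[33/2,26] -> miss, prune

Visited [0, 3, 2, 9, 11, 10, 14]. Tests: 7 box, 1 leaf. Nearest: P10.

== RESULT ==
7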